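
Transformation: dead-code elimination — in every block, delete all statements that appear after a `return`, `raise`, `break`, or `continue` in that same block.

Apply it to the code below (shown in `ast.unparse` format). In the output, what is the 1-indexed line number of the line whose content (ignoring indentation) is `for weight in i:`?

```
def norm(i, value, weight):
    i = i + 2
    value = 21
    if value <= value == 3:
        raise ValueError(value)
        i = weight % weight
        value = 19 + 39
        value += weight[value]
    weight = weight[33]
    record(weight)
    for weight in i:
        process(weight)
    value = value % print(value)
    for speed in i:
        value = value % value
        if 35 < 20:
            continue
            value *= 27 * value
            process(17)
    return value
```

Transformed code:
def norm(i, value, weight):
    i = i + 2
    value = 21
    if value <= value == 3:
        raise ValueError(value)
    weight = weight[33]
    record(weight)
    for weight in i:
        process(weight)
    value = value % print(value)
    for speed in i:
        value = value % value
        if 35 < 20:
            continue
    return value

8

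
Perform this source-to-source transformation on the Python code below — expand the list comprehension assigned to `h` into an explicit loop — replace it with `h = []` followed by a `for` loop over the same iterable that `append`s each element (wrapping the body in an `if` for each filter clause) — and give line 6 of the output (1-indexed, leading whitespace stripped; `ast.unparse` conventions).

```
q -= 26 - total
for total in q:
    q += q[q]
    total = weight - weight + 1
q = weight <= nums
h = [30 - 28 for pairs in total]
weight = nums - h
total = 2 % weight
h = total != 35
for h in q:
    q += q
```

h = []

Transformed code:
q -= 26 - total
for total in q:
    q += q[q]
    total = weight - weight + 1
q = weight <= nums
h = []
for pairs in total:
    h.append(30 - 28)
weight = nums - h
total = 2 % weight
h = total != 35
for h in q:
    q += q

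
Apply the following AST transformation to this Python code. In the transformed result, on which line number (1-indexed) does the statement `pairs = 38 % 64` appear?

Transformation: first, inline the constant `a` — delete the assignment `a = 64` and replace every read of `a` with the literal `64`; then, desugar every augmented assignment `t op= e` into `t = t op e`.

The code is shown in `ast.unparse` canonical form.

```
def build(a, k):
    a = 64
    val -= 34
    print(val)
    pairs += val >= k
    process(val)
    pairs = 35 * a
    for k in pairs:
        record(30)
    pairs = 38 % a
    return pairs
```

9

Transformed code:
def build(a, k):
    val = val - 34
    print(val)
    pairs = pairs + (val >= k)
    process(val)
    pairs = 35 * 64
    for k in pairs:
        record(30)
    pairs = 38 % 64
    return pairs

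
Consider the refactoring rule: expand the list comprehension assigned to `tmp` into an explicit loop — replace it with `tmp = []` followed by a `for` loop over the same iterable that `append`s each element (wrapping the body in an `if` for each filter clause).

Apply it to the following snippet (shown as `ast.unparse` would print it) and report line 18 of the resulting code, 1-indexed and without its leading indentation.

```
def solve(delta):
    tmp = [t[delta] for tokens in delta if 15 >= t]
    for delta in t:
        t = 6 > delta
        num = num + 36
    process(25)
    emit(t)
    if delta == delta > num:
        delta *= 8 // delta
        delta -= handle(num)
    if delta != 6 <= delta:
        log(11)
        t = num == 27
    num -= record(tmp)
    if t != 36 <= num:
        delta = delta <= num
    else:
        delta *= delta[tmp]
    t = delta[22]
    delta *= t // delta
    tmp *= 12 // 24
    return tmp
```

if t != 36 <= num:

Transformed code:
def solve(delta):
    tmp = []
    for tokens in delta:
        if 15 >= t:
            tmp.append(t[delta])
    for delta in t:
        t = 6 > delta
        num = num + 36
    process(25)
    emit(t)
    if delta == delta > num:
        delta *= 8 // delta
        delta -= handle(num)
    if delta != 6 <= delta:
        log(11)
        t = num == 27
    num -= record(tmp)
    if t != 36 <= num:
        delta = delta <= num
    else:
        delta *= delta[tmp]
    t = delta[22]
    delta *= t // delta
    tmp *= 12 // 24
    return tmp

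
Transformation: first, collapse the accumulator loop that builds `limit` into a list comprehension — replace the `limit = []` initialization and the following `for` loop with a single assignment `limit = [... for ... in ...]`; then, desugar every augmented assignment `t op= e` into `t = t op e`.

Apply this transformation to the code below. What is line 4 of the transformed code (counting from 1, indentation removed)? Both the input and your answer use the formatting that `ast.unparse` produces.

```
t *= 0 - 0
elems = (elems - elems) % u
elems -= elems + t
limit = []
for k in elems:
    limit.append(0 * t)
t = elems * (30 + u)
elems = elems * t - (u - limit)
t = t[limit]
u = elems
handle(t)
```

limit = [0 * t for k in elems]

Transformed code:
t = t * (0 - 0)
elems = (elems - elems) % u
elems = elems - (elems + t)
limit = [0 * t for k in elems]
t = elems * (30 + u)
elems = elems * t - (u - limit)
t = t[limit]
u = elems
handle(t)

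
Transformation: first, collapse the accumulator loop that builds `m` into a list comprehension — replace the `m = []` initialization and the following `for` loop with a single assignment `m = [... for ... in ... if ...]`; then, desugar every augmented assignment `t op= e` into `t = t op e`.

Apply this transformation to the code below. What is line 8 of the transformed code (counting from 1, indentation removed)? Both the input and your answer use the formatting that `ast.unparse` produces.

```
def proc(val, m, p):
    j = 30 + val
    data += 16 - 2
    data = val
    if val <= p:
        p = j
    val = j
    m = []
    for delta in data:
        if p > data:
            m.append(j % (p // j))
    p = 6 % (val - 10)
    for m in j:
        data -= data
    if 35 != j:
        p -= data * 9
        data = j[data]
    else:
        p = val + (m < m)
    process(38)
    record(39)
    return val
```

Transformed code:
def proc(val, m, p):
    j = 30 + val
    data = data + (16 - 2)
    data = val
    if val <= p:
        p = j
    val = j
    m = [j % (p // j) for delta in data if p > data]
    p = 6 % (val - 10)
    for m in j:
        data = data - data
    if 35 != j:
        p = p - data * 9
        data = j[data]
    else:
        p = val + (m < m)
    process(38)
    record(39)
    return val

m = [j % (p // j) for delta in data if p > data]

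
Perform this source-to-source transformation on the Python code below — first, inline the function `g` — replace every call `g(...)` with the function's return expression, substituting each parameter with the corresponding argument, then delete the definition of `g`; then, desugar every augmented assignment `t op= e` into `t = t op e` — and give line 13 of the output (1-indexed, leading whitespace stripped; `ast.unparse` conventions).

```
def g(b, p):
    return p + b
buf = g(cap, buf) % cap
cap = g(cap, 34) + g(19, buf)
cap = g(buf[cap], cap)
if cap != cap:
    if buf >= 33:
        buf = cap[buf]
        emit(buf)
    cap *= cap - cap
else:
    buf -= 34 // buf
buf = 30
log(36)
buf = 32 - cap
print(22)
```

buf = 32 - cap

Transformed code:
buf = (buf + cap) % cap
cap = 34 + cap + (buf + 19)
cap = cap + buf[cap]
if cap != cap:
    if buf >= 33:
        buf = cap[buf]
        emit(buf)
    cap = cap * (cap - cap)
else:
    buf = buf - 34 // buf
buf = 30
log(36)
buf = 32 - cap
print(22)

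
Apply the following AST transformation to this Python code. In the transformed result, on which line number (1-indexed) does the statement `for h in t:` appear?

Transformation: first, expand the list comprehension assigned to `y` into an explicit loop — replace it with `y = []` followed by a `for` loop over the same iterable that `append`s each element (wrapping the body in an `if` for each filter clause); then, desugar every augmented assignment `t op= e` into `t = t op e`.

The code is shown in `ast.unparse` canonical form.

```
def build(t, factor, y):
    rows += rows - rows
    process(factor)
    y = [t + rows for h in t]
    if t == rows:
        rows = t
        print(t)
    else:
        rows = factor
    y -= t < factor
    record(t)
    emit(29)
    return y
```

Transformed code:
def build(t, factor, y):
    rows = rows + (rows - rows)
    process(factor)
    y = []
    for h in t:
        y.append(t + rows)
    if t == rows:
        rows = t
        print(t)
    else:
        rows = factor
    y = y - (t < factor)
    record(t)
    emit(29)
    return y

5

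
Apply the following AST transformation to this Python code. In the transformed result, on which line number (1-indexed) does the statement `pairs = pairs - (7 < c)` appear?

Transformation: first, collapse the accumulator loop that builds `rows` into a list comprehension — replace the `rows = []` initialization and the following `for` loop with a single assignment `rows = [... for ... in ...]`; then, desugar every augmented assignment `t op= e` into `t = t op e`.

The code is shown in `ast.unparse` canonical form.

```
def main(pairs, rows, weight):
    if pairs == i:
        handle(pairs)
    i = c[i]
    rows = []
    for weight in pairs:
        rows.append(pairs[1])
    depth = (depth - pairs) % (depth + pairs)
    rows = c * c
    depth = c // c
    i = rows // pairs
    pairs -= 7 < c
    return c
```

10

Transformed code:
def main(pairs, rows, weight):
    if pairs == i:
        handle(pairs)
    i = c[i]
    rows = [pairs[1] for weight in pairs]
    depth = (depth - pairs) % (depth + pairs)
    rows = c * c
    depth = c // c
    i = rows // pairs
    pairs = pairs - (7 < c)
    return c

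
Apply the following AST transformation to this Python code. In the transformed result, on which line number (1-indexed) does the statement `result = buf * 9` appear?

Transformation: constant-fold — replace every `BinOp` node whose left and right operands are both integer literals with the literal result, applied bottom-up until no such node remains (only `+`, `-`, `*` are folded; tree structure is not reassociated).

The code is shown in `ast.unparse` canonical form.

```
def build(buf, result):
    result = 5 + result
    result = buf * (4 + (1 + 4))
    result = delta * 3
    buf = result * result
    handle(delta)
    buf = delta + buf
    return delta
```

Transformed code:
def build(buf, result):
    result = 5 + result
    result = buf * 9
    result = delta * 3
    buf = result * result
    handle(delta)
    buf = delta + buf
    return delta

3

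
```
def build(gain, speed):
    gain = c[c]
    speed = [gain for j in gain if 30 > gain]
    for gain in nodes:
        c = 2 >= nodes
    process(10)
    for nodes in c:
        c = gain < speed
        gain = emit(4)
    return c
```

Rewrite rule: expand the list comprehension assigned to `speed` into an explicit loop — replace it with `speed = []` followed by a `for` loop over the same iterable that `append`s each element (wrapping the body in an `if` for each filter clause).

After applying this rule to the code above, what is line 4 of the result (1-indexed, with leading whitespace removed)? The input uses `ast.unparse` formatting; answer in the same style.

Transformed code:
def build(gain, speed):
    gain = c[c]
    speed = []
    for j in gain:
        if 30 > gain:
            speed.append(gain)
    for gain in nodes:
        c = 2 >= nodes
    process(10)
    for nodes in c:
        c = gain < speed
        gain = emit(4)
    return c

for j in gain:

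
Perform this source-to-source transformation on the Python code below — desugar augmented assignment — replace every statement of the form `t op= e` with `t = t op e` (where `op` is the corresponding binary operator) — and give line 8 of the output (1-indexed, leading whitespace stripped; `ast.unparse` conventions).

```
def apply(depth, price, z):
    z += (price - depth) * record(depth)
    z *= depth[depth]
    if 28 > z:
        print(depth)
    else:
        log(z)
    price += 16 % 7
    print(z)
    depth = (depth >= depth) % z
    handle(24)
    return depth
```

Transformed code:
def apply(depth, price, z):
    z = z + (price - depth) * record(depth)
    z = z * depth[depth]
    if 28 > z:
        print(depth)
    else:
        log(z)
    price = price + 16 % 7
    print(z)
    depth = (depth >= depth) % z
    handle(24)
    return depth

price = price + 16 % 7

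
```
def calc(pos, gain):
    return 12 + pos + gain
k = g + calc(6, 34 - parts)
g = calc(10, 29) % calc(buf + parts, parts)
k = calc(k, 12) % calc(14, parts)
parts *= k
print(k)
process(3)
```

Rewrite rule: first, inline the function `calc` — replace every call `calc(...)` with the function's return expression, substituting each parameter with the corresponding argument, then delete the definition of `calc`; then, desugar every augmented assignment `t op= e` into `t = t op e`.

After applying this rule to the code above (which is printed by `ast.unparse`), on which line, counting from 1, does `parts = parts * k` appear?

Transformed code:
k = g + (12 + 6 + (34 - parts))
g = (12 + 10 + 29) % (12 + (buf + parts) + parts)
k = (12 + k + 12) % (12 + 14 + parts)
parts = parts * k
print(k)
process(3)

4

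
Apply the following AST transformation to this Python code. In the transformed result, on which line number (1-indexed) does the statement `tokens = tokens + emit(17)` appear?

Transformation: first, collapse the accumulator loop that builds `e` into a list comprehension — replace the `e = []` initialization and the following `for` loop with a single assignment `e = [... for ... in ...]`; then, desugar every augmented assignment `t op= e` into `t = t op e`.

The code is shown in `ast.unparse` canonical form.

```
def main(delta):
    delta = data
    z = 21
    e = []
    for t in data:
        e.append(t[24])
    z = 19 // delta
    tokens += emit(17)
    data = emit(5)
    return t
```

Transformed code:
def main(delta):
    delta = data
    z = 21
    e = [t[24] for t in data]
    z = 19 // delta
    tokens = tokens + emit(17)
    data = emit(5)
    return t

6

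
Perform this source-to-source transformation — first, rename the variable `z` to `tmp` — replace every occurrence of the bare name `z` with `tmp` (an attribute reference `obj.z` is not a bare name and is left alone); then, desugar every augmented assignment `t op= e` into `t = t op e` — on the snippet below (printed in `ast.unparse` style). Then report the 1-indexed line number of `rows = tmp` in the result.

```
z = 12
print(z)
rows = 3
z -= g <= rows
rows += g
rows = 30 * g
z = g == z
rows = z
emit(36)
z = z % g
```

Transformed code:
tmp = 12
print(tmp)
rows = 3
tmp = tmp - (g <= rows)
rows = rows + g
rows = 30 * g
tmp = g == tmp
rows = tmp
emit(36)
tmp = tmp % g

8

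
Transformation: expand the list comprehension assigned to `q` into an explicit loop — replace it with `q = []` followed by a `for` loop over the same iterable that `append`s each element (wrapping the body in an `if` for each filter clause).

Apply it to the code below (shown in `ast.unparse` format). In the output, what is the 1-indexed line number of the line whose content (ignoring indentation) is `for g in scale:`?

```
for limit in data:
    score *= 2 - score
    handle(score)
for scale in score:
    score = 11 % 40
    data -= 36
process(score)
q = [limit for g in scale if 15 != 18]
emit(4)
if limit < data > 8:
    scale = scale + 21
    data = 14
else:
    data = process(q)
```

9

Transformed code:
for limit in data:
    score *= 2 - score
    handle(score)
for scale in score:
    score = 11 % 40
    data -= 36
process(score)
q = []
for g in scale:
    if 15 != 18:
        q.append(limit)
emit(4)
if limit < data > 8:
    scale = scale + 21
    data = 14
else:
    data = process(q)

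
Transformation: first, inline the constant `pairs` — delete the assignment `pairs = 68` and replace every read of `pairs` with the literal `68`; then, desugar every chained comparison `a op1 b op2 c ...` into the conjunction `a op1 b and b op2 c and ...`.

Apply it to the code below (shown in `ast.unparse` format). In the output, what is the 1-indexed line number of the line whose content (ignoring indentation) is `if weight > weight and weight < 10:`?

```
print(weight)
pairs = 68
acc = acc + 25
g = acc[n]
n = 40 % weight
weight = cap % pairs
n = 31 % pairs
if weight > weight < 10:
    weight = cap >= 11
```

7

Transformed code:
print(weight)
acc = acc + 25
g = acc[n]
n = 40 % weight
weight = cap % 68
n = 31 % 68
if weight > weight and weight < 10:
    weight = cap >= 11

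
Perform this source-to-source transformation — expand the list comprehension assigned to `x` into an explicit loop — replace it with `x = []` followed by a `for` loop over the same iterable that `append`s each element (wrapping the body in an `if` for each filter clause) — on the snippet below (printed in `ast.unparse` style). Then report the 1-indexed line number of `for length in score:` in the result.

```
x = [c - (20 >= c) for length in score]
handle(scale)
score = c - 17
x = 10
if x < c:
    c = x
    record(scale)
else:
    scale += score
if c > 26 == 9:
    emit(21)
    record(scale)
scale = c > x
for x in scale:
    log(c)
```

Transformed code:
x = []
for length in score:
    x.append(c - (20 >= c))
handle(scale)
score = c - 17
x = 10
if x < c:
    c = x
    record(scale)
else:
    scale += score
if c > 26 == 9:
    emit(21)
    record(scale)
scale = c > x
for x in scale:
    log(c)

2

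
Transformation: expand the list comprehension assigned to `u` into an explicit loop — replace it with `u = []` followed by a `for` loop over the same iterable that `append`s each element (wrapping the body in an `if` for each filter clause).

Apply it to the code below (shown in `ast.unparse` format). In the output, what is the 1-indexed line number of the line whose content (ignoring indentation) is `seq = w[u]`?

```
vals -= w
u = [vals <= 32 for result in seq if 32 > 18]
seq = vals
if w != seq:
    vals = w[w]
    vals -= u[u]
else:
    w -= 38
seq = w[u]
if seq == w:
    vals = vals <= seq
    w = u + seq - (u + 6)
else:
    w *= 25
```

Transformed code:
vals -= w
u = []
for result in seq:
    if 32 > 18:
        u.append(vals <= 32)
seq = vals
if w != seq:
    vals = w[w]
    vals -= u[u]
else:
    w -= 38
seq = w[u]
if seq == w:
    vals = vals <= seq
    w = u + seq - (u + 6)
else:
    w *= 25

12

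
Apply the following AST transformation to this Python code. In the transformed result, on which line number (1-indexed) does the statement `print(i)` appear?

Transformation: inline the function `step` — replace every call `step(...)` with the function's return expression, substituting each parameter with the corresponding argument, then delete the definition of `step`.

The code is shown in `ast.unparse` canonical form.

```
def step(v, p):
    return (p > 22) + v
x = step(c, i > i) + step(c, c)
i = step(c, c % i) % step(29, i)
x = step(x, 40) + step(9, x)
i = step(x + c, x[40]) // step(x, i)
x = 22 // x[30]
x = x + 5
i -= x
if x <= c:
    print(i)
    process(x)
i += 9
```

9

Transformed code:
x = ((i > i) > 22) + c + ((c > 22) + c)
i = ((c % i > 22) + c) % ((i > 22) + 29)
x = (40 > 22) + x + ((x > 22) + 9)
i = ((x[40] > 22) + (x + c)) // ((i > 22) + x)
x = 22 // x[30]
x = x + 5
i -= x
if x <= c:
    print(i)
    process(x)
i += 9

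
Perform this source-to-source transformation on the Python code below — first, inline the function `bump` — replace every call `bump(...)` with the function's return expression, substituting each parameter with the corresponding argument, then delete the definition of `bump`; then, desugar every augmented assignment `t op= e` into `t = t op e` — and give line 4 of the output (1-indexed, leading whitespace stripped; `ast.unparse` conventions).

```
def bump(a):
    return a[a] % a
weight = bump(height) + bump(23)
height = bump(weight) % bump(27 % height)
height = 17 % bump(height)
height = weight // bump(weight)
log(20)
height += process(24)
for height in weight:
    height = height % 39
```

Transformed code:
weight = height[height] % height + 23[23] % 23
height = weight[weight] % weight % ((27 % height)[27 % height] % (27 % height))
height = 17 % (height[height] % height)
height = weight // (weight[weight] % weight)
log(20)
height = height + process(24)
for height in weight:
    height = height % 39

height = weight // (weight[weight] % weight)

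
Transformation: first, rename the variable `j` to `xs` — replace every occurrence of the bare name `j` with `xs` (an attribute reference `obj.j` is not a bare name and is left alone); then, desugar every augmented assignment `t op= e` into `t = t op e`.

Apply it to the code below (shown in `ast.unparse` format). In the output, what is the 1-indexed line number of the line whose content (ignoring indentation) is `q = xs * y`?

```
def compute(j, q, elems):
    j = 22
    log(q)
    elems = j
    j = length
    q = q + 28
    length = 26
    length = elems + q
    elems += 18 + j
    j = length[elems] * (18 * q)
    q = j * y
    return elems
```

11

Transformed code:
def compute(xs, q, elems):
    xs = 22
    log(q)
    elems = xs
    xs = length
    q = q + 28
    length = 26
    length = elems + q
    elems = elems + (18 + xs)
    xs = length[elems] * (18 * q)
    q = xs * y
    return elems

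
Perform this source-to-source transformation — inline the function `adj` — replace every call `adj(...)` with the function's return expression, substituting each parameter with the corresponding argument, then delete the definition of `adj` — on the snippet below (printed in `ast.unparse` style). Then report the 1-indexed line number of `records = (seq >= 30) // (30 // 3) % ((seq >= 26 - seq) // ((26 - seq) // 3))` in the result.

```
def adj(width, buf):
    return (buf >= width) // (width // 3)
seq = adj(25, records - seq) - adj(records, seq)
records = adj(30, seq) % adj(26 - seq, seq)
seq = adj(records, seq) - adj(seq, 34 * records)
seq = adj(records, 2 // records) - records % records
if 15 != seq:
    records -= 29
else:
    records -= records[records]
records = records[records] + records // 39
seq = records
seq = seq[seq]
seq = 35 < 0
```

2

Transformed code:
seq = (records - seq >= 25) // (25 // 3) - (seq >= records) // (records // 3)
records = (seq >= 30) // (30 // 3) % ((seq >= 26 - seq) // ((26 - seq) // 3))
seq = (seq >= records) // (records // 3) - (34 * records >= seq) // (seq // 3)
seq = (2 // records >= records) // (records // 3) - records % records
if 15 != seq:
    records -= 29
else:
    records -= records[records]
records = records[records] + records // 39
seq = records
seq = seq[seq]
seq = 35 < 0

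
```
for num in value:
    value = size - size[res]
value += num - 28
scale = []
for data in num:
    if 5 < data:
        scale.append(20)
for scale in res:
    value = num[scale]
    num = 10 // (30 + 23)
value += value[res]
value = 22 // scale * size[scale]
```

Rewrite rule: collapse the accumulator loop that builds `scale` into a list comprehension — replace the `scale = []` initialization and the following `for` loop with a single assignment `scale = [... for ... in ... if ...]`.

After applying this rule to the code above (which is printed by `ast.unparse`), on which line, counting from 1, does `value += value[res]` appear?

Transformed code:
for num in value:
    value = size - size[res]
value += num - 28
scale = [20 for data in num if 5 < data]
for scale in res:
    value = num[scale]
    num = 10 // (30 + 23)
value += value[res]
value = 22 // scale * size[scale]

8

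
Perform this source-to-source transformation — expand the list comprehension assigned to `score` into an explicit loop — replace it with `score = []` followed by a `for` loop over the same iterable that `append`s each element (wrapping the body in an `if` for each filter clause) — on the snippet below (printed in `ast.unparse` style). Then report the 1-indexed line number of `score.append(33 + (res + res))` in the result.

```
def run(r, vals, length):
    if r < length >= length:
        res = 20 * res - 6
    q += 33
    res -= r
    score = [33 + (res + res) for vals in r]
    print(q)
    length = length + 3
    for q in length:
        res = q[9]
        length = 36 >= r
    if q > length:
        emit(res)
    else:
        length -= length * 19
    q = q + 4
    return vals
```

8

Transformed code:
def run(r, vals, length):
    if r < length >= length:
        res = 20 * res - 6
    q += 33
    res -= r
    score = []
    for vals in r:
        score.append(33 + (res + res))
    print(q)
    length = length + 3
    for q in length:
        res = q[9]
        length = 36 >= r
    if q > length:
        emit(res)
    else:
        length -= length * 19
    q = q + 4
    return vals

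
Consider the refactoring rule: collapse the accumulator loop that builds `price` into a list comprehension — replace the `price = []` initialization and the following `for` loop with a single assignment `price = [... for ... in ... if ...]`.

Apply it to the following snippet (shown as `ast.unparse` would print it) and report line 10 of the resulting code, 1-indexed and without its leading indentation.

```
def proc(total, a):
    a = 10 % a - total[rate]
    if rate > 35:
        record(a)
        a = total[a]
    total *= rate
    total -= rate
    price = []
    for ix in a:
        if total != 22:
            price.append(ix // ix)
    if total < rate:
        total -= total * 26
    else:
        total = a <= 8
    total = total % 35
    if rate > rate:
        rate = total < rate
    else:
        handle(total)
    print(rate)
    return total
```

total -= total * 26

Transformed code:
def proc(total, a):
    a = 10 % a - total[rate]
    if rate > 35:
        record(a)
        a = total[a]
    total *= rate
    total -= rate
    price = [ix // ix for ix in a if total != 22]
    if total < rate:
        total -= total * 26
    else:
        total = a <= 8
    total = total % 35
    if rate > rate:
        rate = total < rate
    else:
        handle(total)
    print(rate)
    return total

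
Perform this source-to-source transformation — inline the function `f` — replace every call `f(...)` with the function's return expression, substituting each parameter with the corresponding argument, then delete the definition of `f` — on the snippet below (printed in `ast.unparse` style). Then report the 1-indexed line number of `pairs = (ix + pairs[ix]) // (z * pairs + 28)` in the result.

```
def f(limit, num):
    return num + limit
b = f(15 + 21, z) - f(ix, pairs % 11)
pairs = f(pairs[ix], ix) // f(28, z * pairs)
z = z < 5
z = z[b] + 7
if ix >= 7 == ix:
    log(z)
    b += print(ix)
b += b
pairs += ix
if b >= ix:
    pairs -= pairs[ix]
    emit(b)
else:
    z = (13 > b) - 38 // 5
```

Transformed code:
b = z + (15 + 21) - (pairs % 11 + ix)
pairs = (ix + pairs[ix]) // (z * pairs + 28)
z = z < 5
z = z[b] + 7
if ix >= 7 == ix:
    log(z)
    b += print(ix)
b += b
pairs += ix
if b >= ix:
    pairs -= pairs[ix]
    emit(b)
else:
    z = (13 > b) - 38 // 5

2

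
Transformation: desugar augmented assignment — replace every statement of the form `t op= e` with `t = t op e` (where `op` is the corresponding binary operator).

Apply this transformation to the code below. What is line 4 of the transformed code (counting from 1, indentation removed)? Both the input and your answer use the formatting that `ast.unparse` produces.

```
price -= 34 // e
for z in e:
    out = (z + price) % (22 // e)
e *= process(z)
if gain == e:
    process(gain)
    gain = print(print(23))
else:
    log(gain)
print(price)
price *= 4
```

e = e * process(z)

Transformed code:
price = price - 34 // e
for z in e:
    out = (z + price) % (22 // e)
e = e * process(z)
if gain == e:
    process(gain)
    gain = print(print(23))
else:
    log(gain)
print(price)
price = price * 4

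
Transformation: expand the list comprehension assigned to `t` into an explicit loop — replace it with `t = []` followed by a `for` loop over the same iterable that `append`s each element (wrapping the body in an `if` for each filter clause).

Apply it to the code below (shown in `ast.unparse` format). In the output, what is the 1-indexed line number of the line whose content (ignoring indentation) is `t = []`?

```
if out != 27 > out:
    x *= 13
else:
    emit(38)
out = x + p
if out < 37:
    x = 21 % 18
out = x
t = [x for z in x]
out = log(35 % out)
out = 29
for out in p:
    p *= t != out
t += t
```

9

Transformed code:
if out != 27 > out:
    x *= 13
else:
    emit(38)
out = x + p
if out < 37:
    x = 21 % 18
out = x
t = []
for z in x:
    t.append(x)
out = log(35 % out)
out = 29
for out in p:
    p *= t != out
t += t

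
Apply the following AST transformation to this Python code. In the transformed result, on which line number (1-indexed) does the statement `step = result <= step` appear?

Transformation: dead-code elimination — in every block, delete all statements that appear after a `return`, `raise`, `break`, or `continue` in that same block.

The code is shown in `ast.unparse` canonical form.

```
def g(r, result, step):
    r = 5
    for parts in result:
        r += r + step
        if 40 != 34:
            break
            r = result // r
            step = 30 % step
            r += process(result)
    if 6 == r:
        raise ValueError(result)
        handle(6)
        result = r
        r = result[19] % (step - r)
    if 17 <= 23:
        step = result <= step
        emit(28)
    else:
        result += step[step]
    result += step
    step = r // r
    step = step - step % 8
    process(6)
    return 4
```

Transformed code:
def g(r, result, step):
    r = 5
    for parts in result:
        r += r + step
        if 40 != 34:
            break
    if 6 == r:
        raise ValueError(result)
    if 17 <= 23:
        step = result <= step
        emit(28)
    else:
        result += step[step]
    result += step
    step = r // r
    step = step - step % 8
    process(6)
    return 4

10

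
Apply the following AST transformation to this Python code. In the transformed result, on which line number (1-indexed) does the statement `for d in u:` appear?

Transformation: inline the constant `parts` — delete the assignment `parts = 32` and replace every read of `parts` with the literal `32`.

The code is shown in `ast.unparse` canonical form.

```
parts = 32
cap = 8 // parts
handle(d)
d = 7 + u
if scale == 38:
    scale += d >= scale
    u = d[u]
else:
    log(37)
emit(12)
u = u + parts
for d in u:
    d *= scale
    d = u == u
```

Transformed code:
cap = 8 // 32
handle(d)
d = 7 + u
if scale == 38:
    scale += d >= scale
    u = d[u]
else:
    log(37)
emit(12)
u = u + 32
for d in u:
    d *= scale
    d = u == u

11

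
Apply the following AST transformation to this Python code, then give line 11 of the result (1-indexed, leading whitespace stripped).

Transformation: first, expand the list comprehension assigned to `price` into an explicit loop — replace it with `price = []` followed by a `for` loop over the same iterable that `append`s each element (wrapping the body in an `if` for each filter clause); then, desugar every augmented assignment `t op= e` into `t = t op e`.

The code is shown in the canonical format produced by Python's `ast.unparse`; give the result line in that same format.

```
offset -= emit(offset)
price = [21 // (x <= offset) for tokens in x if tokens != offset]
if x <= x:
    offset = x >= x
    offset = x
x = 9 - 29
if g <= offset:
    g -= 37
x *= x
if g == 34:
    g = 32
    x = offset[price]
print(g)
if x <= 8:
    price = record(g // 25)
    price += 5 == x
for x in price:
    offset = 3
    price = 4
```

Transformed code:
offset = offset - emit(offset)
price = []
for tokens in x:
    if tokens != offset:
        price.append(21 // (x <= offset))
if x <= x:
    offset = x >= x
    offset = x
x = 9 - 29
if g <= offset:
    g = g - 37
x = x * x
if g == 34:
    g = 32
    x = offset[price]
print(g)
if x <= 8:
    price = record(g // 25)
    price = price + (5 == x)
for x in price:
    offset = 3
    price = 4

g = g - 37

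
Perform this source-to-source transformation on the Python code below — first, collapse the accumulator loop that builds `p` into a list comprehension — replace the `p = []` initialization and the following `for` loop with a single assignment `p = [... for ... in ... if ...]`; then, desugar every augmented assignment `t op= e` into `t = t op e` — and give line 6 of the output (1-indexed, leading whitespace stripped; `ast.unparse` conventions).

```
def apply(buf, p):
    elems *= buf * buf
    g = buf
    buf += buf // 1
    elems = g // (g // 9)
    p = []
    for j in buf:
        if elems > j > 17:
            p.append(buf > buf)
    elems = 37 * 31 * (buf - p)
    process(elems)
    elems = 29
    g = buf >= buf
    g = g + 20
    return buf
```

Transformed code:
def apply(buf, p):
    elems = elems * (buf * buf)
    g = buf
    buf = buf + buf // 1
    elems = g // (g // 9)
    p = [buf > buf for j in buf if elems > j > 17]
    elems = 37 * 31 * (buf - p)
    process(elems)
    elems = 29
    g = buf >= buf
    g = g + 20
    return buf

p = [buf > buf for j in buf if elems > j > 17]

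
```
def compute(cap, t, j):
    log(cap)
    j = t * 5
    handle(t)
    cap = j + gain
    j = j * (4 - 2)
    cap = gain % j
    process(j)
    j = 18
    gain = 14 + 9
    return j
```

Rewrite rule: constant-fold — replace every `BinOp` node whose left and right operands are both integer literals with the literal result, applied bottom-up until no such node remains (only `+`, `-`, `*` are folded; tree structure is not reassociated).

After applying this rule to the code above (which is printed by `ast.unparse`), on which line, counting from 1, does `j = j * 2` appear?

6

Transformed code:
def compute(cap, t, j):
    log(cap)
    j = t * 5
    handle(t)
    cap = j + gain
    j = j * 2
    cap = gain % j
    process(j)
    j = 18
    gain = 23
    return j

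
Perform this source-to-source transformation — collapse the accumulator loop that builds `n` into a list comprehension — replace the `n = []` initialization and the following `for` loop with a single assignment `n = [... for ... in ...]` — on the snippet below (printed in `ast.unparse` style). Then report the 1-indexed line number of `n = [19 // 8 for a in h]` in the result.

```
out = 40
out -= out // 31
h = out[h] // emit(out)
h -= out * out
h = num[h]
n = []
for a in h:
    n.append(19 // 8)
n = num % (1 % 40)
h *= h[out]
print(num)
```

6

Transformed code:
out = 40
out -= out // 31
h = out[h] // emit(out)
h -= out * out
h = num[h]
n = [19 // 8 for a in h]
n = num % (1 % 40)
h *= h[out]
print(num)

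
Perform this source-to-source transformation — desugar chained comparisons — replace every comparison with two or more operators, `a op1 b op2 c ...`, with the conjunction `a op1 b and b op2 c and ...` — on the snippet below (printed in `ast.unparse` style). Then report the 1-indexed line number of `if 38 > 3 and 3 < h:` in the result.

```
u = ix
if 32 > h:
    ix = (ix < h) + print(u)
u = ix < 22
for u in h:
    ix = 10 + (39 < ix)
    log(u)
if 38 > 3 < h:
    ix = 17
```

8

Transformed code:
u = ix
if 32 > h:
    ix = (ix < h) + print(u)
u = ix < 22
for u in h:
    ix = 10 + (39 < ix)
    log(u)
if 38 > 3 and 3 < h:
    ix = 17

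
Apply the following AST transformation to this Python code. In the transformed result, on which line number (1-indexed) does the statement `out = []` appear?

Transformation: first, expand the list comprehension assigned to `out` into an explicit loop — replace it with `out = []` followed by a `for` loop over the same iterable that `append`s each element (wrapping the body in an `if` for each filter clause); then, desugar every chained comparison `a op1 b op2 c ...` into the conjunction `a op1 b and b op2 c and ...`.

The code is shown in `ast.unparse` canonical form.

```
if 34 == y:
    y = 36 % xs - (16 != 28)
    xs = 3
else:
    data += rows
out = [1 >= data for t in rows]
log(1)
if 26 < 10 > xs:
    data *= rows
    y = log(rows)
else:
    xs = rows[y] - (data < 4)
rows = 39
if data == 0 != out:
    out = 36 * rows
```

6

Transformed code:
if 34 == y:
    y = 36 % xs - (16 != 28)
    xs = 3
else:
    data += rows
out = []
for t in rows:
    out.append(1 >= data)
log(1)
if 26 < 10 and 10 > xs:
    data *= rows
    y = log(rows)
else:
    xs = rows[y] - (data < 4)
rows = 39
if data == 0 and 0 != out:
    out = 36 * rows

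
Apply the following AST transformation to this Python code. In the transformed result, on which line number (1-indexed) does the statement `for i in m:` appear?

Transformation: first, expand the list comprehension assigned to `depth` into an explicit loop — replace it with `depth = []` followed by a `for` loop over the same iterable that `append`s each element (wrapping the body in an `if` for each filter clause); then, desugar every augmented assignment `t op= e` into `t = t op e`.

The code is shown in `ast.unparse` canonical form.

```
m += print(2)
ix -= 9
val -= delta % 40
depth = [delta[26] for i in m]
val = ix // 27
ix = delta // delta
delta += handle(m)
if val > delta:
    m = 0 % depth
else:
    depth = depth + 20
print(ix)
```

5

Transformed code:
m = m + print(2)
ix = ix - 9
val = val - delta % 40
depth = []
for i in m:
    depth.append(delta[26])
val = ix // 27
ix = delta // delta
delta = delta + handle(m)
if val > delta:
    m = 0 % depth
else:
    depth = depth + 20
print(ix)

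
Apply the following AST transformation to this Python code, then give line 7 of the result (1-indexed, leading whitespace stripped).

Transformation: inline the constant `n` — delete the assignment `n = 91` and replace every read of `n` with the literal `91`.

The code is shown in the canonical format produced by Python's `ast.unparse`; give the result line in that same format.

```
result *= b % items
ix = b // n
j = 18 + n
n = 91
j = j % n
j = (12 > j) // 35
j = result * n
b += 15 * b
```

b += 15 * b

Transformed code:
result *= b % items
ix = b // 91
j = 18 + 91
j = j % 91
j = (12 > j) // 35
j = result * 91
b += 15 * b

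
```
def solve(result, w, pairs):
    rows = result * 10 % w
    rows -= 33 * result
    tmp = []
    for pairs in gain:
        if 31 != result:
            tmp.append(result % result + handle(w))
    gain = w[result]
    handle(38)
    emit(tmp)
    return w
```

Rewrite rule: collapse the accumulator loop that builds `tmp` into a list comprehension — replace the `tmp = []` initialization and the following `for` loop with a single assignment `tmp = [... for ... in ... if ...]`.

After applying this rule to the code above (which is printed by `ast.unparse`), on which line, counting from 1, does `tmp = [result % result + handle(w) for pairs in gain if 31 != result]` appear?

Transformed code:
def solve(result, w, pairs):
    rows = result * 10 % w
    rows -= 33 * result
    tmp = [result % result + handle(w) for pairs in gain if 31 != result]
    gain = w[result]
    handle(38)
    emit(tmp)
    return w

4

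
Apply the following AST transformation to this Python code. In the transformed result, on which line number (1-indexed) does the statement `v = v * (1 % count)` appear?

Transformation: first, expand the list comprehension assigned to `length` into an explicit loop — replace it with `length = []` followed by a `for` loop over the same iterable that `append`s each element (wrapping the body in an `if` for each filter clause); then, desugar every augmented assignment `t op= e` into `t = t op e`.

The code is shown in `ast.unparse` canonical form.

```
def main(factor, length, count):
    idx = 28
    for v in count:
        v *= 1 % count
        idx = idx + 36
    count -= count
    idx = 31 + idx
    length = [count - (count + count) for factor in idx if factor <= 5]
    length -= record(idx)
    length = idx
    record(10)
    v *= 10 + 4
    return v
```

4

Transformed code:
def main(factor, length, count):
    idx = 28
    for v in count:
        v = v * (1 % count)
        idx = idx + 36
    count = count - count
    idx = 31 + idx
    length = []
    for factor in idx:
        if factor <= 5:
            length.append(count - (count + count))
    length = length - record(idx)
    length = idx
    record(10)
    v = v * (10 + 4)
    return v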